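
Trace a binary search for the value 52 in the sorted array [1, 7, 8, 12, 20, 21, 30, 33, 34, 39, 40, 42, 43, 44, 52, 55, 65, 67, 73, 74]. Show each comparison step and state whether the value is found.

Binary search for 52 in [1, 7, 8, 12, 20, 21, 30, 33, 34, 39, 40, 42, 43, 44, 52, 55, 65, 67, 73, 74]:

lo=0, hi=19, mid=9, arr[mid]=39 -> 39 < 52, search right half
lo=10, hi=19, mid=14, arr[mid]=52 -> Found target at index 14!

Binary search finds 52 at index 14 after 2 comparisons. The search repeatedly halves the search space by comparing with the middle element.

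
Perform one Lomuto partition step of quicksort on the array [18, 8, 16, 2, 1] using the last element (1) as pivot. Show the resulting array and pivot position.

Lomuto partition with pivot = 1:

Initial array: [18, 8, 16, 2, 1]

arr[0]=18 > 1: no swap
arr[1]=8 > 1: no swap
arr[2]=16 > 1: no swap
arr[3]=2 > 1: no swap

Place pivot at position 0: [1, 8, 16, 2, 18]
Pivot position: 0

After partitioning with pivot 1, the array becomes [1, 8, 16, 2, 18]. The pivot is placed at index 0. All elements to the left of the pivot are <= 1, and all elements to the right are > 1.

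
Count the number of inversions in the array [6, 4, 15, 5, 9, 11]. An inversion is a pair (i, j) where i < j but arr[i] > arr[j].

Finding inversions in [6, 4, 15, 5, 9, 11]:

(0, 1): arr[0]=6 > arr[1]=4
(0, 3): arr[0]=6 > arr[3]=5
(2, 3): arr[2]=15 > arr[3]=5
(2, 4): arr[2]=15 > arr[4]=9
(2, 5): arr[2]=15 > arr[5]=11

Total inversions: 5

The array has 5 inversion(s): (0,1), (0,3), (2,3), (2,4), (2,5). Each pair (i,j) satisfies i < j and arr[i] > arr[j].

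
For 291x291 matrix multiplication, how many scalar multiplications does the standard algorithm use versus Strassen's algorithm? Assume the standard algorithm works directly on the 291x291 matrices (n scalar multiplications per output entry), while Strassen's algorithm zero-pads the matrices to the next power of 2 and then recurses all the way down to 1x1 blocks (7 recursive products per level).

Matrix multiplication for 291x291 matrices:

Strassen's algorithm requires power-of-2 dimensions. Pad 291x291 to 512x512 (next power of 2).

Standard algorithm: 291^3 = 24642171 multiplications
Strassen's algorithm: 7^(log2(512)) = 7^9 = 40353607 multiplications
Difference: 24642171 - 40353607 = -15711436 (Strassen uses MORE here due to padding overhead — for small or just-over-power-of-2 n, padding can outweigh the per-level savings)

Standard: 24642171 multiplications (291^3). Strassen: 40353607 multiplications (7^9, after padding to 512x512). Strassen reduces 8 recursive multiplications to 7 at each level.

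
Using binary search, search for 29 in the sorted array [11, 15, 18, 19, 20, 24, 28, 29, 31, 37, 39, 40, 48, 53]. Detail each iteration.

Binary search for 29 in [11, 15, 18, 19, 20, 24, 28, 29, 31, 37, 39, 40, 48, 53]:

lo=0, hi=13, mid=6, arr[mid]=28 -> 28 < 29, search right half
lo=7, hi=13, mid=10, arr[mid]=39 -> 39 > 29, search left half
lo=7, hi=9, mid=8, arr[mid]=31 -> 31 > 29, search left half
lo=7, hi=7, mid=7, arr[mid]=29 -> Found target at index 7!

Binary search finds 29 at index 7 after 4 comparisons. The search repeatedly halves the search space by comparing with the middle element.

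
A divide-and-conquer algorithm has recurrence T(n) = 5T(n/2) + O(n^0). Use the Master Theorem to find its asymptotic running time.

Master Theorem for T(n) = 5T(n/2) + O(n^0):

a = 5, b = 2, c = 0
log_b(a) = log_2(5) = 2.3219

Case 1: c = 0 < log_2(5) = 2.3219
T(n) = O(n^(log_2 5))

For T(n) = 5T(n/2) + O(n^0): log_2(5) = 2.3219. This is Case 1 of the Master Theorem (c < log_b(a), work dominated by leaves), giving O(n^(log_2 5)).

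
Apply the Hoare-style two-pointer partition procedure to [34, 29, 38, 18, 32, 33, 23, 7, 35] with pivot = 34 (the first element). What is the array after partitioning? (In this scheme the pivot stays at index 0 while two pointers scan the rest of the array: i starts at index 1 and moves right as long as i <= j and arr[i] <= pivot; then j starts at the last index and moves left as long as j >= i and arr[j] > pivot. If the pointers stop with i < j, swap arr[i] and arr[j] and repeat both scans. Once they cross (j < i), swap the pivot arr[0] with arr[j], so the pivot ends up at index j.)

Hoare-style two-pointer partition with pivot = 34:

Initial array: [34, 29, 38, 18, 32, 33, 23, 7, 35]

Pointers start at i = 1, j = 8.
i stops at index 2 (arr[2]=38 > 34), j stops at index 7 (arr[7]=7 <= 34): swap arr[2] and arr[7], array becomes [34, 29, 7, 18, 32, 33, 23, 38, 35]
i ends at 7, j ends at 6: the pointers have crossed (j < i), so scanning stops.

Swap pivot arr[0] with arr[6] to place pivot at position 6: [23, 29, 7, 18, 32, 33, 34, 38, 35]
Pivot position: 6

After partitioning with pivot 34, the array becomes [23, 29, 7, 18, 32, 33, 34, 38, 35]. The pivot is placed at index 6. All elements to the left of the pivot are <= 34, and all elements to the right are > 34.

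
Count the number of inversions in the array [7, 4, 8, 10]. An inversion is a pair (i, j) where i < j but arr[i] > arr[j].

Finding inversions in [7, 4, 8, 10]:

(0, 1): arr[0]=7 > arr[1]=4

Total inversions: 1

The array has 1 inversion(s): (0,1). Each pair (i,j) satisfies i < j and arr[i] > arr[j].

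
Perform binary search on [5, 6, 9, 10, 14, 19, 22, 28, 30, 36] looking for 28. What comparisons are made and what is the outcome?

Binary search for 28 in [5, 6, 9, 10, 14, 19, 22, 28, 30, 36]:

lo=0, hi=9, mid=4, arr[mid]=14 -> 14 < 28, search right half
lo=5, hi=9, mid=7, arr[mid]=28 -> Found target at index 7!

Binary search finds 28 at index 7 after 2 comparisons. The search repeatedly halves the search space by comparing with the middle element.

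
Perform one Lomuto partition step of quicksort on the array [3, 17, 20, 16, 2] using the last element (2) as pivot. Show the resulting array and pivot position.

Lomuto partition with pivot = 2:

Initial array: [3, 17, 20, 16, 2]

arr[0]=3 > 2: no swap
arr[1]=17 > 2: no swap
arr[2]=20 > 2: no swap
arr[3]=16 > 2: no swap

Place pivot at position 0: [2, 17, 20, 16, 3]
Pivot position: 0

After partitioning with pivot 2, the array becomes [2, 17, 20, 16, 3]. The pivot is placed at index 0. All elements to the left of the pivot are <= 2, and all elements to the right are > 2.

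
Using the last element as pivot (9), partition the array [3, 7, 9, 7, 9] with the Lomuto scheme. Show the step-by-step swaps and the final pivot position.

Lomuto partition with pivot = 9:

Initial array: [3, 7, 9, 7, 9]

arr[0]=3 <= 9: swap with position 0, array becomes [3, 7, 9, 7, 9]
arr[1]=7 <= 9: swap with position 1, array becomes [3, 7, 9, 7, 9]
arr[2]=9 <= 9: swap with position 2, array becomes [3, 7, 9, 7, 9]
arr[3]=7 <= 9: swap with position 3, array becomes [3, 7, 9, 7, 9]

Place pivot at position 4: [3, 7, 9, 7, 9]
Pivot position: 4

After partitioning with pivot 9, the array becomes [3, 7, 9, 7, 9]. The pivot is placed at index 4. All elements to the left of the pivot are <= 9, and all elements to the right are > 9.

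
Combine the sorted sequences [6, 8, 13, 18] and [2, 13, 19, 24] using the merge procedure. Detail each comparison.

Merging process:

Compare 6 vs 2: take 2 from right. Merged: [2]
Compare 6 vs 13: take 6 from left. Merged: [2, 6]
Compare 8 vs 13: take 8 from left. Merged: [2, 6, 8]
Compare 13 vs 13: take 13 from left. Merged: [2, 6, 8, 13]
Compare 18 vs 13: take 13 from right. Merged: [2, 6, 8, 13, 13]
Compare 18 vs 19: take 18 from left. Merged: [2, 6, 8, 13, 13, 18]
Append remaining from right: [19, 24]. Merged: [2, 6, 8, 13, 13, 18, 19, 24]

Final merged array: [2, 6, 8, 13, 13, 18, 19, 24]
Total comparisons: 6

The merged array is [2, 6, 8, 13, 13, 18, 19, 24], requiring 6 comparisons. The merge step runs in O(n) time where n is the total number of elements.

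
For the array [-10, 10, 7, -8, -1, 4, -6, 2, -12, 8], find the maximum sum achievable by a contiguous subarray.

Using Kadane's algorithm on [-10, 10, 7, -8, -1, 4, -6, 2, -12, 8]:

Scanning through the array:
Position 1 (value 10): max_ending_here = 10, max_so_far = 10
Position 2 (value 7): max_ending_here = 17, max_so_far = 17
Position 3 (value -8): max_ending_here = 9, max_so_far = 17
Position 4 (value -1): max_ending_here = 8, max_so_far = 17
Position 5 (value 4): max_ending_here = 12, max_so_far = 17
Position 6 (value -6): max_ending_here = 6, max_so_far = 17
Position 7 (value 2): max_ending_here = 8, max_so_far = 17
Position 8 (value -12): max_ending_here = -4, max_so_far = 17
Position 9 (value 8): max_ending_here = 8, max_so_far = 17

Maximum subarray: [10, 7]
Maximum sum: 17

The maximum subarray is [10, 7] with sum 17. This subarray runs from index 1 to index 2.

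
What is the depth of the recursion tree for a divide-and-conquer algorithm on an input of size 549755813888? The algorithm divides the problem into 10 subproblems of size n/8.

For divide and conquer with division factor 8:

Problem sizes at each level:
Level 0: 549755813888
Level 1: 68719476736
Level 2: 8589934592
Level 3: 1073741824
Level 4: 134217728
Level 5: 16777216
Level 6: 2097152
Level 7: 262144
Level 8: 32768
Level 9: 4096
Level 10: 512
Level 11: 64
Level 12: 8
Level 13: 1

The root is level 0 and the size-1 base case is level 13 (the tree spans levels 0 through 13, i.e. 14 levels counting the root), so the depth is the number of divisions: log_8(549755813888) = 13

The recursion tree depth is log_8(549755813888) = 13. At each level, the problem size is divided by 8, so it takes 13 divisions to reduce to a base case of size 1. The algorithm makes 10 recursive calls at each level.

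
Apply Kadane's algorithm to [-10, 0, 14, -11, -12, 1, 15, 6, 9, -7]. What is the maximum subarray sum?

Using Kadane's algorithm on [-10, 0, 14, -11, -12, 1, 15, 6, 9, -7]:

Scanning through the array:
Position 1 (value 0): max_ending_here = 0, max_so_far = 0
Position 2 (value 14): max_ending_here = 14, max_so_far = 14
Position 3 (value -11): max_ending_here = 3, max_so_far = 14
Position 4 (value -12): max_ending_here = -9, max_so_far = 14
Position 5 (value 1): max_ending_here = 1, max_so_far = 14
Position 6 (value 15): max_ending_here = 16, max_so_far = 16
Position 7 (value 6): max_ending_here = 22, max_so_far = 22
Position 8 (value 9): max_ending_here = 31, max_so_far = 31
Position 9 (value -7): max_ending_here = 24, max_so_far = 31

Maximum subarray: [1, 15, 6, 9]
Maximum sum: 31

The maximum subarray is [1, 15, 6, 9] with sum 31. This subarray runs from index 5 to index 8.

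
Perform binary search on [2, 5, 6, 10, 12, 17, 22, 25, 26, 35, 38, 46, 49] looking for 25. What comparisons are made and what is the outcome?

Binary search for 25 in [2, 5, 6, 10, 12, 17, 22, 25, 26, 35, 38, 46, 49]:

lo=0, hi=12, mid=6, arr[mid]=22 -> 22 < 25, search right half
lo=7, hi=12, mid=9, arr[mid]=35 -> 35 > 25, search left half
lo=7, hi=8, mid=7, arr[mid]=25 -> Found target at index 7!

Binary search finds 25 at index 7 after 3 comparisons. The search repeatedly halves the search space by comparing with the middle element.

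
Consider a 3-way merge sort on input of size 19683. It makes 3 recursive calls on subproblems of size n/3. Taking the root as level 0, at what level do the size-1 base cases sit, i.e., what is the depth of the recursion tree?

For divide and conquer with division factor 3:

Problem sizes at each level:
Level 0: 19683
Level 1: 6561
Level 2: 2187
Level 3: 729
Level 4: 243
Level 5: 81
Level 6: 27
Level 7: 9
Level 8: 3
Level 9: 1

The root is level 0 and the size-1 base case is level 9 (the tree spans levels 0 through 9, i.e. 10 levels counting the root), so the depth is the number of divisions: log_3(19683) = 9

The recursion tree depth is log_3(19683) = 9. At each level, the problem size is divided by 3, so it takes 9 divisions to reduce to a base case of size 1. The algorithm makes 3 recursive calls at each level.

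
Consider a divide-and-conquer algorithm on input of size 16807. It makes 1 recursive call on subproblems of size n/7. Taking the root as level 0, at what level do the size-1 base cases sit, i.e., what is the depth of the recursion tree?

For divide and conquer with division factor 7:

Problem sizes at each level:
Level 0: 16807
Level 1: 2401
Level 2: 343
Level 3: 49
Level 4: 7
Level 5: 1

The root is level 0 and the size-1 base case is level 5 (the tree spans levels 0 through 5, i.e. 6 levels counting the root), so the depth is the number of divisions: log_7(16807) = 5

The recursion tree depth is log_7(16807) = 5. At each level, the problem size is divided by 7, so it takes 5 divisions to reduce to a base case of size 1. The algorithm makes 1 recursive call at each level.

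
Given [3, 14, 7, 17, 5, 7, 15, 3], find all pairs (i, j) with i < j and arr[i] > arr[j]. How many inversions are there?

Finding inversions in [3, 14, 7, 17, 5, 7, 15, 3]:

(1, 2): arr[1]=14 > arr[2]=7
(1, 4): arr[1]=14 > arr[4]=5
(1, 5): arr[1]=14 > arr[5]=7
(1, 7): arr[1]=14 > arr[7]=3
(2, 4): arr[2]=7 > arr[4]=5
(2, 7): arr[2]=7 > arr[7]=3
(3, 4): arr[3]=17 > arr[4]=5
(3, 5): arr[3]=17 > arr[5]=7
(3, 6): arr[3]=17 > arr[6]=15
(3, 7): arr[3]=17 > arr[7]=3
(4, 7): arr[4]=5 > arr[7]=3
(5, 7): arr[5]=7 > arr[7]=3
(6, 7): arr[6]=15 > arr[7]=3

Total inversions: 13

The array has 13 inversion(s): (1,2), (1,4), (1,5), (1,7), (2,4), (2,7), (3,4), (3,5), (3,6), (3,7), (4,7), (5,7), (6,7). Each pair (i,j) satisfies i < j and arr[i] > arr[j].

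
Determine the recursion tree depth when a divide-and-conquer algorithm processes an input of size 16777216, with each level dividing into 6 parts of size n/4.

For divide and conquer with division factor 4:

Problem sizes at each level:
Level 0: 16777216
Level 1: 4194304
Level 2: 1048576
Level 3: 262144
Level 4: 65536
Level 5: 16384
Level 6: 4096
Level 7: 1024
Level 8: 256
Level 9: 64
Level 10: 16
Level 11: 4
Level 12: 1

The root is level 0 and the size-1 base case is level 12 (the tree spans levels 0 through 12, i.e. 13 levels counting the root), so the depth is the number of divisions: log_4(16777216) = 12

The recursion tree depth is log_4(16777216) = 12. At each level, the problem size is divided by 4, so it takes 12 divisions to reduce to a base case of size 1. The algorithm makes 6 recursive calls at each level.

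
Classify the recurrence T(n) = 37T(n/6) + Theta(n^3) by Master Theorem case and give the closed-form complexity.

Master Theorem for T(n) = 37T(n/6) + O(n^3):

a = 37, b = 6, c = 3
log_b(a) = log_6(37) = 2.0153

Case 3: c = 3 > log_6(37) = 2.0153
T(n) = O(n^3) = O(n^3)

For T(n) = 37T(n/6) + O(n^3): log_6(37) = 2.0153. This is Case 3 of the Master Theorem (c > log_b(a), work dominated by root), giving O(n^3).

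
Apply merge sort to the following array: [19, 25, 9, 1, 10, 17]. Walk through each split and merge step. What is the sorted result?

Merge sort trace:

Split: [19, 25, 9, 1, 10, 17] -> [19, 25, 9] and [1, 10, 17]
  Split: [19, 25, 9] -> [19] and [25, 9]
    Split: [25, 9] -> [25] and [9]
    Merge: [25] + [9] -> [9, 25]
  Merge: [19] + [9, 25] -> [9, 19, 25]
  Split: [1, 10, 17] -> [1] and [10, 17]
    Split: [10, 17] -> [10] and [17]
    Merge: [10] + [17] -> [10, 17]
  Merge: [1] + [10, 17] -> [1, 10, 17]
Merge: [9, 19, 25] + [1, 10, 17] -> [1, 9, 10, 17, 19, 25]

Final sorted array: [1, 9, 10, 17, 19, 25]

The merge sort proceeds by recursively splitting the array and merging sorted halves.
After all merges, the sorted array is [1, 9, 10, 17, 19, 25].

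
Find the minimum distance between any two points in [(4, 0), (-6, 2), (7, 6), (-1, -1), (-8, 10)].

Computing all pairwise distances among 5 points:

d((4, 0), (-6, 2)) = 10.198
d((4, 0), (7, 6)) = 6.7082
d((4, 0), (-1, -1)) = 5.099 <-- minimum
d((4, 0), (-8, 10)) = 15.6205
d((-6, 2), (7, 6)) = 13.6015
d((-6, 2), (-1, -1)) = 5.831
d((-6, 2), (-8, 10)) = 8.2462
d((7, 6), (-1, -1)) = 10.6301
d((7, 6), (-8, 10)) = 15.5242
d((-1, -1), (-8, 10)) = 13.0384

Closest pair: (4, 0) and (-1, -1) with distance 5.099

The closest pair is (4, 0) and (-1, -1) with Euclidean distance 5.099. For 5 points, brute-force pairwise comparison is shown above. For large n, the divide-and-conquer algorithm (sort by x, recurse on halves, check the dividing strip) achieves O(n log n).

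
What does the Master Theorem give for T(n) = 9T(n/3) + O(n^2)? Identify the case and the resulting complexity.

Master Theorem for T(n) = 9T(n/3) + O(n^2):

a = 9, b = 3, c = 2
log_b(a) = log_3(9) = 2.0000

Case 2: c = 2 = log_3(9) = 2.0000
T(n) = O(n^2 log n) = O(n^2 log n)

For T(n) = 9T(n/3) + O(n^2): log_3(9) = 2.0000. This is Case 2 of the Master Theorem (c = log_b(a), equal work at all levels), giving O(n^2 log n).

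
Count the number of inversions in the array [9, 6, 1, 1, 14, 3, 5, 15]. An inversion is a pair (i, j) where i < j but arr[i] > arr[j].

Finding inversions in [9, 6, 1, 1, 14, 3, 5, 15]:

(0, 1): arr[0]=9 > arr[1]=6
(0, 2): arr[0]=9 > arr[2]=1
(0, 3): arr[0]=9 > arr[3]=1
(0, 5): arr[0]=9 > arr[5]=3
(0, 6): arr[0]=9 > arr[6]=5
(1, 2): arr[1]=6 > arr[2]=1
(1, 3): arr[1]=6 > arr[3]=1
(1, 5): arr[1]=6 > arr[5]=3
(1, 6): arr[1]=6 > arr[6]=5
(4, 5): arr[4]=14 > arr[5]=3
(4, 6): arr[4]=14 > arr[6]=5

Total inversions: 11

The array has 11 inversion(s): (0,1), (0,2), (0,3), (0,5), (0,6), (1,2), (1,3), (1,5), (1,6), (4,5), (4,6). Each pair (i,j) satisfies i < j and arr[i] > arr[j].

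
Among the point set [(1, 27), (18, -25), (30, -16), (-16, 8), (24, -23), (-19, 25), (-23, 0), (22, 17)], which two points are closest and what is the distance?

Computing all pairwise distances among 8 points:

d((1, 27), (18, -25)) = 54.7083
d((1, 27), (30, -16)) = 51.8652
d((1, 27), (-16, 8)) = 25.4951
d((1, 27), (24, -23)) = 55.0364
d((1, 27), (-19, 25)) = 20.0998
d((1, 27), (-23, 0)) = 36.1248
d((1, 27), (22, 17)) = 23.2594
d((18, -25), (30, -16)) = 15.0
d((18, -25), (-16, 8)) = 47.3814
d((18, -25), (24, -23)) = 6.3246 <-- minimum
d((18, -25), (-19, 25)) = 62.2013
d((18, -25), (-23, 0)) = 48.0208
d((18, -25), (22, 17)) = 42.19
d((30, -16), (-16, 8)) = 51.8845
d((30, -16), (24, -23)) = 9.2195
d((30, -16), (-19, 25)) = 63.8905
d((30, -16), (-23, 0)) = 55.3624
d((30, -16), (22, 17)) = 33.9559
d((-16, 8), (24, -23)) = 50.6063
d((-16, 8), (-19, 25)) = 17.2627
d((-16, 8), (-23, 0)) = 10.6301
d((-16, 8), (22, 17)) = 39.0512
d((24, -23), (-19, 25)) = 64.4438
d((24, -23), (-23, 0)) = 52.3259
d((24, -23), (22, 17)) = 40.05
d((-19, 25), (-23, 0)) = 25.318
d((-19, 25), (22, 17)) = 41.7732
d((-23, 0), (22, 17)) = 48.1041

Closest pair: (18, -25) and (24, -23) with distance 6.3246

The closest pair is (18, -25) and (24, -23) with Euclidean distance 6.3246. For 8 points, brute-force pairwise comparison is shown above. For large n, the divide-and-conquer algorithm (sort by x, recurse on halves, check the dividing strip) achieves O(n log n).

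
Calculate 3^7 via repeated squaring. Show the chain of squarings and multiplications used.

Computing 3^7 by squaring (build up from 3^1; each line after the first costs one multiplication):

3^1 = 3
3^2 = (3^1)^2 = 3^2 = 9
3^3 = 3 * 3^2 = 3 * 9 = 27
3^6 = (3^3)^2 = 27^2 = 729
3^7 = 3 * 3^6 = 3 * 729 = 2187

Result: 2187
Multiplications needed: 4 (4 lines after 3^1)

3^7 = 2187. Using exponentiation by squaring, this requires 4 multiplications. The key idea: if the exponent is even, square the half-power; if odd, multiply by the base once.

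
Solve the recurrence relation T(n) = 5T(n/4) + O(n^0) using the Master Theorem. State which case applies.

Master Theorem for T(n) = 5T(n/4) + O(n^0):

a = 5, b = 4, c = 0
log_b(a) = log_4(5) = 1.1610

Case 1: c = 0 < log_4(5) = 1.1610
T(n) = O(n^(log_4 5))

For T(n) = 5T(n/4) + O(n^0): log_4(5) = 1.1610. This is Case 1 of the Master Theorem (c < log_b(a), work dominated by leaves), giving O(n^(log_4 5)).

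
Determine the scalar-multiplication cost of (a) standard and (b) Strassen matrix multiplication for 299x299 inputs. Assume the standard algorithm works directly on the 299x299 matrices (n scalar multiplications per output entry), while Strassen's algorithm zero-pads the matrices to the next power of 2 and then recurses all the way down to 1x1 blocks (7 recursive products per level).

Matrix multiplication for 299x299 matrices:

Strassen's algorithm requires power-of-2 dimensions. Pad 299x299 to 512x512 (next power of 2).

Standard algorithm: 299^3 = 26730899 multiplications
Strassen's algorithm: 7^(log2(512)) = 7^9 = 40353607 multiplications
Difference: 26730899 - 40353607 = -13622708 (Strassen uses MORE here due to padding overhead — for small or just-over-power-of-2 n, padding can outweigh the per-level savings)

Standard: 26730899 multiplications (299^3). Strassen: 40353607 multiplications (7^9, after padding to 512x512). Strassen reduces 8 recursive multiplications to 7 at each level.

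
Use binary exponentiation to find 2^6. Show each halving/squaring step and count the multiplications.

Computing 2^6 by squaring (build up from 2^1; each line after the first costs one multiplication):

2^1 = 2
2^2 = (2^1)^2 = 2^2 = 4
2^3 = 2 * 2^2 = 2 * 4 = 8
2^6 = (2^3)^2 = 8^2 = 64

Result: 64
Multiplications needed: 3 (3 lines after 2^1)

2^6 = 64. Using exponentiation by squaring, this requires 3 multiplications. The key idea: if the exponent is even, square the half-power; if odd, multiply by the base once.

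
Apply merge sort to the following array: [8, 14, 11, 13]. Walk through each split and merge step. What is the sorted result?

Merge sort trace:

Split: [8, 14, 11, 13] -> [8, 14] and [11, 13]
  Split: [8, 14] -> [8] and [14]
  Merge: [8] + [14] -> [8, 14]
  Split: [11, 13] -> [11] and [13]
  Merge: [11] + [13] -> [11, 13]
Merge: [8, 14] + [11, 13] -> [8, 11, 13, 14]

Final sorted array: [8, 11, 13, 14]

The merge sort proceeds by recursively splitting the array and merging sorted halves.
After all merges, the sorted array is [8, 11, 13, 14].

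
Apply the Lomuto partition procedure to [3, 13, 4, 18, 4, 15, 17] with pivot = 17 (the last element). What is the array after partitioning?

Lomuto partition with pivot = 17:

Initial array: [3, 13, 4, 18, 4, 15, 17]

arr[0]=3 <= 17: swap with position 0, array becomes [3, 13, 4, 18, 4, 15, 17]
arr[1]=13 <= 17: swap with position 1, array becomes [3, 13, 4, 18, 4, 15, 17]
arr[2]=4 <= 17: swap with position 2, array becomes [3, 13, 4, 18, 4, 15, 17]
arr[3]=18 > 17: no swap
arr[4]=4 <= 17: swap with position 3, array becomes [3, 13, 4, 4, 18, 15, 17]
arr[5]=15 <= 17: swap with position 4, array becomes [3, 13, 4, 4, 15, 18, 17]

Place pivot at position 5: [3, 13, 4, 4, 15, 17, 18]
Pivot position: 5

After partitioning with pivot 17, the array becomes [3, 13, 4, 4, 15, 17, 18]. The pivot is placed at index 5. All elements to the left of the pivot are <= 17, and all elements to the right are > 17.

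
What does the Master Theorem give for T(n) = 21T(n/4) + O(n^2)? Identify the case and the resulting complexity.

Master Theorem for T(n) = 21T(n/4) + O(n^2):

a = 21, b = 4, c = 2
log_b(a) = log_4(21) = 2.1962

Case 1: c = 2 < log_4(21) = 2.1962
T(n) = O(n^(log_4 21))

For T(n) = 21T(n/4) + O(n^2): log_4(21) = 2.1962. This is Case 1 of the Master Theorem (c < log_b(a), work dominated by leaves), giving O(n^(log_4 21)).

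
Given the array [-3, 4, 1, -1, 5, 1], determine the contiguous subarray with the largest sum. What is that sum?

Using Kadane's algorithm on [-3, 4, 1, -1, 5, 1]:

Scanning through the array:
Position 1 (value 4): max_ending_here = 4, max_so_far = 4
Position 2 (value 1): max_ending_here = 5, max_so_far = 5
Position 3 (value -1): max_ending_here = 4, max_so_far = 5
Position 4 (value 5): max_ending_here = 9, max_so_far = 9
Position 5 (value 1): max_ending_here = 10, max_so_far = 10

Maximum subarray: [4, 1, -1, 5, 1]
Maximum sum: 10

The maximum subarray is [4, 1, -1, 5, 1] with sum 10. This subarray runs from index 1 to index 5.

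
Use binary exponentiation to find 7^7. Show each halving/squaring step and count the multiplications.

Computing 7^7 by squaring (build up from 7^1; each line after the first costs one multiplication):

7^1 = 7
7^2 = (7^1)^2 = 7^2 = 49
7^3 = 7 * 7^2 = 7 * 49 = 343
7^6 = (7^3)^2 = 343^2 = 117649
7^7 = 7 * 7^6 = 7 * 117649 = 823543

Result: 823543
Multiplications needed: 4 (4 lines after 7^1)

7^7 = 823543. Using exponentiation by squaring, this requires 4 multiplications. The key idea: if the exponent is even, square the half-power; if odd, multiply by the base once.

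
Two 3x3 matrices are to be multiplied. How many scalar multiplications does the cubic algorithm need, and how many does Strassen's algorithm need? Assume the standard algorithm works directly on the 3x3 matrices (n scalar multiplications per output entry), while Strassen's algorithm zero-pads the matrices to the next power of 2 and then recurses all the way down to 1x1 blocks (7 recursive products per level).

Matrix multiplication for 3x3 matrices:

Strassen's algorithm requires power-of-2 dimensions. Pad 3x3 to 4x4 (next power of 2).

Standard algorithm: 3^3 = 27 multiplications
Strassen's algorithm: 7^(log2(4)) = 7^2 = 49 multiplications
Difference: 27 - 49 = -22 (Strassen uses MORE here due to padding overhead — for small or just-over-power-of-2 n, padding can outweigh the per-level savings)

Standard: 27 multiplications (3^3). Strassen: 49 multiplications (7^2, after padding to 4x4). Strassen reduces 8 recursive multiplications to 7 at each level.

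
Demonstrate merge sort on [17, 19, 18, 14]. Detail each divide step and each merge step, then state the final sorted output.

Merge sort trace:

Split: [17, 19, 18, 14] -> [17, 19] and [18, 14]
  Split: [17, 19] -> [17] and [19]
  Merge: [17] + [19] -> [17, 19]
  Split: [18, 14] -> [18] and [14]
  Merge: [18] + [14] -> [14, 18]
Merge: [17, 19] + [14, 18] -> [14, 17, 18, 19]

Final sorted array: [14, 17, 18, 19]

The merge sort proceeds by recursively splitting the array and merging sorted halves.
After all merges, the sorted array is [14, 17, 18, 19].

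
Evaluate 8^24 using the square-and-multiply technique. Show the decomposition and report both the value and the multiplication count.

Computing 8^24 by squaring (build up from 8^1; each line after the first costs one multiplication):

8^1 = 8
8^2 = (8^1)^2 = 8^2 = 64
8^3 = 8 * 8^2 = 8 * 64 = 512
8^6 = (8^3)^2 = 512^2 = 262144
8^12 = (8^6)^2 = 262144^2 = 68719476736
8^24 = (8^12)^2 = 68719476736^2 = 4722366482869645213696

Result: 4722366482869645213696
Multiplications needed: 5 (5 lines after 8^1)

8^24 = 4722366482869645213696. Using exponentiation by squaring, this requires 5 multiplications. The key idea: if the exponent is even, square the half-power; if odd, multiply by the base once.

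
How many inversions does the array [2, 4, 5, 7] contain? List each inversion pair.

Finding inversions in [2, 4, 5, 7]:


Total inversions: 0

The array has 0 inversions. It is already sorted.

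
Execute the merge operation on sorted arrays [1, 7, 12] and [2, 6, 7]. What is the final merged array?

Merging process:

Compare 1 vs 2: take 1 from left. Merged: [1]
Compare 7 vs 2: take 2 from right. Merged: [1, 2]
Compare 7 vs 6: take 6 from right. Merged: [1, 2, 6]
Compare 7 vs 7: take 7 from left. Merged: [1, 2, 6, 7]
Compare 12 vs 7: take 7 from right. Merged: [1, 2, 6, 7, 7]
Append remaining from left: [12]. Merged: [1, 2, 6, 7, 7, 12]

Final merged array: [1, 2, 6, 7, 7, 12]
Total comparisons: 5

The merged array is [1, 2, 6, 7, 7, 12], requiring 5 comparisons. The merge step runs in O(n) time where n is the total number of elements.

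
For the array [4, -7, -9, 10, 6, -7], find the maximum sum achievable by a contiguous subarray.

Using Kadane's algorithm on [4, -7, -9, 10, 6, -7]:

Scanning through the array:
Position 1 (value -7): max_ending_here = -3, max_so_far = 4
Position 2 (value -9): max_ending_here = -9, max_so_far = 4
Position 3 (value 10): max_ending_here = 10, max_so_far = 10
Position 4 (value 6): max_ending_here = 16, max_so_far = 16
Position 5 (value -7): max_ending_here = 9, max_so_far = 16

Maximum subarray: [10, 6]
Maximum sum: 16

The maximum subarray is [10, 6] with sum 16. This subarray runs from index 3 to index 4.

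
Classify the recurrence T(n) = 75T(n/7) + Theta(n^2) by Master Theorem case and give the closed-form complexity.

Master Theorem for T(n) = 75T(n/7) + O(n^2):

a = 75, b = 7, c = 2
log_b(a) = log_7(75) = 2.2187

Case 1: c = 2 < log_7(75) = 2.2187
T(n) = O(n^(log_7 75))

For T(n) = 75T(n/7) + O(n^2): log_7(75) = 2.2187. This is Case 1 of the Master Theorem (c < log_b(a), work dominated by leaves), giving O(n^(log_7 75)).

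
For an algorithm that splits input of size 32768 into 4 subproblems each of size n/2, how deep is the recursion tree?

For divide and conquer with division factor 2:

Problem sizes at each level:
Level 0: 32768
Level 1: 16384
Level 2: 8192
Level 3: 4096
Level 4: 2048
Level 5: 1024
Level 6: 512
Level 7: 256
Level 8: 128
Level 9: 64
Level 10: 32
Level 11: 16
Level 12: 8
Level 13: 4
Level 14: 2
Level 15: 1

The root is level 0 and the size-1 base case is level 15 (the tree spans levels 0 through 15, i.e. 16 levels counting the root), so the depth is the number of divisions: log_2(32768) = 15

The recursion tree depth is log_2(32768) = 15. At each level, the problem size is divided by 2, so it takes 15 divisions to reduce to a base case of size 1. The algorithm makes 4 recursive calls at each level.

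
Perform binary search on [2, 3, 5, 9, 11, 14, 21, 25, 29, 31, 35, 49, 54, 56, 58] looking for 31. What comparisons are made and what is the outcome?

Binary search for 31 in [2, 3, 5, 9, 11, 14, 21, 25, 29, 31, 35, 49, 54, 56, 58]:

lo=0, hi=14, mid=7, arr[mid]=25 -> 25 < 31, search right half
lo=8, hi=14, mid=11, arr[mid]=49 -> 49 > 31, search left half
lo=8, hi=10, mid=9, arr[mid]=31 -> Found target at index 9!

Binary search finds 31 at index 9 after 3 comparisons. The search repeatedly halves the search space by comparing with the middle element.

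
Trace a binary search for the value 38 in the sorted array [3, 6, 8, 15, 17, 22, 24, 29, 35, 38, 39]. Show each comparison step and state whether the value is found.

Binary search for 38 in [3, 6, 8, 15, 17, 22, 24, 29, 35, 38, 39]:

lo=0, hi=10, mid=5, arr[mid]=22 -> 22 < 38, search right half
lo=6, hi=10, mid=8, arr[mid]=35 -> 35 < 38, search right half
lo=9, hi=10, mid=9, arr[mid]=38 -> Found target at index 9!

Binary search finds 38 at index 9 after 3 comparisons. The search repeatedly halves the search space by comparing with the middle element.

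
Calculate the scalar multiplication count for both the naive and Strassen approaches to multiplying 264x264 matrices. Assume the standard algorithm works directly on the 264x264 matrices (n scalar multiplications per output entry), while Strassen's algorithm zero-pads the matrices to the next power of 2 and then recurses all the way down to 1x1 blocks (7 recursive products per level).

Matrix multiplication for 264x264 matrices:

Strassen's algorithm requires power-of-2 dimensions. Pad 264x264 to 512x512 (next power of 2).

Standard algorithm: 264^3 = 18399744 multiplications
Strassen's algorithm: 7^(log2(512)) = 7^9 = 40353607 multiplications
Difference: 18399744 - 40353607 = -21953863 (Strassen uses MORE here due to padding overhead — for small or just-over-power-of-2 n, padding can outweigh the per-level savings)

Standard: 18399744 multiplications (264^3). Strassen: 40353607 multiplications (7^9, after padding to 512x512). Strassen reduces 8 recursive multiplications to 7 at each level.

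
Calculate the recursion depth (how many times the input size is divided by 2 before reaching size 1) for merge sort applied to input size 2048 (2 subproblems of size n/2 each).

For divide and conquer with division factor 2:

Problem sizes at each level:
Level 0: 2048
Level 1: 1024
Level 2: 512
Level 3: 256
Level 4: 128
Level 5: 64
Level 6: 32
Level 7: 16
Level 8: 8
Level 9: 4
Level 10: 2
Level 11: 1

The root is level 0 and the size-1 base case is level 11 (the tree spans levels 0 through 11, i.e. 12 levels counting the root), so the depth is the number of divisions: log_2(2048) = 11

The recursion tree depth is log_2(2048) = 11. At each level, the problem size is divided by 2, so it takes 11 divisions to reduce to a base case of size 1. The algorithm makes 2 recursive calls at each level.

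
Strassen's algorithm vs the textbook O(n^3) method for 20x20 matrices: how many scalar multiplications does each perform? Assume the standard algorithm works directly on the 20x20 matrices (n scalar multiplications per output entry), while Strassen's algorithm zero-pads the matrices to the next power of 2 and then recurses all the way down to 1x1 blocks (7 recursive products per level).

Matrix multiplication for 20x20 matrices:

Strassen's algorithm requires power-of-2 dimensions. Pad 20x20 to 32x32 (next power of 2).

Standard algorithm: 20^3 = 8000 multiplications
Strassen's algorithm: 7^(log2(32)) = 7^5 = 16807 multiplications
Difference: 8000 - 16807 = -8807 (Strassen uses MORE here due to padding overhead — for small or just-over-power-of-2 n, padding can outweigh the per-level savings)

Standard: 8000 multiplications (20^3). Strassen: 16807 multiplications (7^5, after padding to 32x32). Strassen reduces 8 recursive multiplications to 7 at each level.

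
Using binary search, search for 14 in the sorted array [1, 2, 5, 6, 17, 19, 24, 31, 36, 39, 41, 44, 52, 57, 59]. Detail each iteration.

Binary search for 14 in [1, 2, 5, 6, 17, 19, 24, 31, 36, 39, 41, 44, 52, 57, 59]:

lo=0, hi=14, mid=7, arr[mid]=31 -> 31 > 14, search left half
lo=0, hi=6, mid=3, arr[mid]=6 -> 6 < 14, search right half
lo=4, hi=6, mid=5, arr[mid]=19 -> 19 > 14, search left half
lo=4, hi=4, mid=4, arr[mid]=17 -> 17 > 14, search left half
lo=4 > hi=3, target 14 not found

Binary search determines that 14 is not in the array after 4 comparisons. The search space was exhausted without finding the target.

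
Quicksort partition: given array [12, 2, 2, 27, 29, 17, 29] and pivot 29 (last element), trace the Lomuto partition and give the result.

Lomuto partition with pivot = 29:

Initial array: [12, 2, 2, 27, 29, 17, 29]

arr[0]=12 <= 29: swap with position 0, array becomes [12, 2, 2, 27, 29, 17, 29]
arr[1]=2 <= 29: swap with position 1, array becomes [12, 2, 2, 27, 29, 17, 29]
arr[2]=2 <= 29: swap with position 2, array becomes [12, 2, 2, 27, 29, 17, 29]
arr[3]=27 <= 29: swap with position 3, array becomes [12, 2, 2, 27, 29, 17, 29]
arr[4]=29 <= 29: swap with position 4, array becomes [12, 2, 2, 27, 29, 17, 29]
arr[5]=17 <= 29: swap with position 5, array becomes [12, 2, 2, 27, 29, 17, 29]

Place pivot at position 6: [12, 2, 2, 27, 29, 17, 29]
Pivot position: 6

After partitioning with pivot 29, the array becomes [12, 2, 2, 27, 29, 17, 29]. The pivot is placed at index 6. All elements to the left of the pivot are <= 29, and all elements to the right are > 29.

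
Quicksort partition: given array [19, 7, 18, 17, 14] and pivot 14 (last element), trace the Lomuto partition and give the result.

Lomuto partition with pivot = 14:

Initial array: [19, 7, 18, 17, 14]

arr[0]=19 > 14: no swap
arr[1]=7 <= 14: swap with position 0, array becomes [7, 19, 18, 17, 14]
arr[2]=18 > 14: no swap
arr[3]=17 > 14: no swap

Place pivot at position 1: [7, 14, 18, 17, 19]
Pivot position: 1

After partitioning with pivot 14, the array becomes [7, 14, 18, 17, 19]. The pivot is placed at index 1. All elements to the left of the pivot are <= 14, and all elements to the right are > 14.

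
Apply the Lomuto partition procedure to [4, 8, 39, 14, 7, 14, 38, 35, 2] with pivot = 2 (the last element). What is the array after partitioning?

Lomuto partition with pivot = 2:

Initial array: [4, 8, 39, 14, 7, 14, 38, 35, 2]

arr[0]=4 > 2: no swap
arr[1]=8 > 2: no swap
arr[2]=39 > 2: no swap
arr[3]=14 > 2: no swap
arr[4]=7 > 2: no swap
arr[5]=14 > 2: no swap
arr[6]=38 > 2: no swap
arr[7]=35 > 2: no swap

Place pivot at position 0: [2, 8, 39, 14, 7, 14, 38, 35, 4]
Pivot position: 0

After partitioning with pivot 2, the array becomes [2, 8, 39, 14, 7, 14, 38, 35, 4]. The pivot is placed at index 0. All elements to the left of the pivot are <= 2, and all elements to the right are > 2.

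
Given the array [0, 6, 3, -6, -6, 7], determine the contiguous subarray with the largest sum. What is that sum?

Using Kadane's algorithm on [0, 6, 3, -6, -6, 7]:

Scanning through the array:
Position 1 (value 6): max_ending_here = 6, max_so_far = 6
Position 2 (value 3): max_ending_here = 9, max_so_far = 9
Position 3 (value -6): max_ending_here = 3, max_so_far = 9
Position 4 (value -6): max_ending_here = -3, max_so_far = 9
Position 5 (value 7): max_ending_here = 7, max_so_far = 9

Maximum subarray: [0, 6, 3]
Maximum sum: 9

The maximum subarray is [0, 6, 3] with sum 9. This subarray runs from index 0 to index 2.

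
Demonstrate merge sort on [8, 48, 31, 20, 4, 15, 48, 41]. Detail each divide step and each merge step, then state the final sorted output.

Merge sort trace:

Split: [8, 48, 31, 20, 4, 15, 48, 41] -> [8, 48, 31, 20] and [4, 15, 48, 41]
  Split: [8, 48, 31, 20] -> [8, 48] and [31, 20]
    Split: [8, 48] -> [8] and [48]
    Merge: [8] + [48] -> [8, 48]
    Split: [31, 20] -> [31] and [20]
    Merge: [31] + [20] -> [20, 31]
  Merge: [8, 48] + [20, 31] -> [8, 20, 31, 48]
  Split: [4, 15, 48, 41] -> [4, 15] and [48, 41]
    Split: [4, 15] -> [4] and [15]
    Merge: [4] + [15] -> [4, 15]
    Split: [48, 41] -> [48] and [41]
    Merge: [48] + [41] -> [41, 48]
  Merge: [4, 15] + [41, 48] -> [4, 15, 41, 48]
Merge: [8, 20, 31, 48] + [4, 15, 41, 48] -> [4, 8, 15, 20, 31, 41, 48, 48]

Final sorted array: [4, 8, 15, 20, 31, 41, 48, 48]

The merge sort proceeds by recursively splitting the array and merging sorted halves.
After all merges, the sorted array is [4, 8, 15, 20, 31, 41, 48, 48].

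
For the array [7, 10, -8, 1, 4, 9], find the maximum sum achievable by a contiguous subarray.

Using Kadane's algorithm on [7, 10, -8, 1, 4, 9]:

Scanning through the array:
Position 1 (value 10): max_ending_here = 17, max_so_far = 17
Position 2 (value -8): max_ending_here = 9, max_so_far = 17
Position 3 (value 1): max_ending_here = 10, max_so_far = 17
Position 4 (value 4): max_ending_here = 14, max_so_far = 17
Position 5 (value 9): max_ending_here = 23, max_so_far = 23

Maximum subarray: [7, 10, -8, 1, 4, 9]
Maximum sum: 23

The maximum subarray is [7, 10, -8, 1, 4, 9] with sum 23. This subarray runs from index 0 to index 5.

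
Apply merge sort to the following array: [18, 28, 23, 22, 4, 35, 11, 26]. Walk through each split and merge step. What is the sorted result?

Merge sort trace:

Split: [18, 28, 23, 22, 4, 35, 11, 26] -> [18, 28, 23, 22] and [4, 35, 11, 26]
  Split: [18, 28, 23, 22] -> [18, 28] and [23, 22]
    Split: [18, 28] -> [18] and [28]
    Merge: [18] + [28] -> [18, 28]
    Split: [23, 22] -> [23] and [22]
    Merge: [23] + [22] -> [22, 23]
  Merge: [18, 28] + [22, 23] -> [18, 22, 23, 28]
  Split: [4, 35, 11, 26] -> [4, 35] and [11, 26]
    Split: [4, 35] -> [4] and [35]
    Merge: [4] + [35] -> [4, 35]
    Split: [11, 26] -> [11] and [26]
    Merge: [11] + [26] -> [11, 26]
  Merge: [4, 35] + [11, 26] -> [4, 11, 26, 35]
Merge: [18, 22, 23, 28] + [4, 11, 26, 35] -> [4, 11, 18, 22, 23, 26, 28, 35]

Final sorted array: [4, 11, 18, 22, 23, 26, 28, 35]

The merge sort proceeds by recursively splitting the array and merging sorted halves.
After all merges, the sorted array is [4, 11, 18, 22, 23, 26, 28, 35].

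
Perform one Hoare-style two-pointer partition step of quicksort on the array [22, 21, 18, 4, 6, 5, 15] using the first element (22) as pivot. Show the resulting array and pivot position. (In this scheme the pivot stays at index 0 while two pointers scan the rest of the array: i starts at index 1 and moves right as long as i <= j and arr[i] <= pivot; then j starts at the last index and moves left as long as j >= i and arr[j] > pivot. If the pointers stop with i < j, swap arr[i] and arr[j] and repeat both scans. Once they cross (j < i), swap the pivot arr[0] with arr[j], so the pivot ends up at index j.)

Hoare-style two-pointer partition with pivot = 22:

Initial array: [22, 21, 18, 4, 6, 5, 15]

Pointers start at i = 1, j = 6.
i ends at 7, j ends at 6: the pointers have crossed (j < i), so scanning stops.

Swap pivot arr[0] with arr[6] to place pivot at position 6: [15, 21, 18, 4, 6, 5, 22]
Pivot position: 6

After partitioning with pivot 22, the array becomes [15, 21, 18, 4, 6, 5, 22]. The pivot is placed at index 6. All elements to the left of the pivot are <= 22, and all elements to the right are > 22.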